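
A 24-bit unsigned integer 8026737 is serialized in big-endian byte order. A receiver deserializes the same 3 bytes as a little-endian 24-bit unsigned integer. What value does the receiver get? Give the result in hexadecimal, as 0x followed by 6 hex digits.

0x717A7A

8026737 in 24-bit hexadecimal is 0x7A7A71.
Stored big-endian, the bytes at ascending addresses are 7A 7A 71.
Read back as little-endian, the first byte is least significant, giving 0x717A7A.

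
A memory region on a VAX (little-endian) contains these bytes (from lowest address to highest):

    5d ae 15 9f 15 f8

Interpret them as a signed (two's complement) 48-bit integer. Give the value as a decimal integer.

In little-endian order the low byte comes first in memory.
Reassemble most-significant byte first: F8 15 9F 15 AE 5D → 0xF8159F15AE5D.
Top bit is set, so as a signed 48-bit value this is 0xF8159F15AE5D − 2^48 = -8703229710755.

-8703229710755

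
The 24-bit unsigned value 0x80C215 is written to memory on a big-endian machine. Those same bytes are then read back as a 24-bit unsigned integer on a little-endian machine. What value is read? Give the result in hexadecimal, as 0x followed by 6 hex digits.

0x15C280

Stored big-endian, the bytes at ascending addresses are 80 C2 15.
Read back as little-endian, the first byte is least significant, giving 0x15C280.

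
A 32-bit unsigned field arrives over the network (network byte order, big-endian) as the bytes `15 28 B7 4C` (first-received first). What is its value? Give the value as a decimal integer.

354989900

In big-endian order the high byte comes first in memory.
The bytes are already most-significant first: 0x1528B74C.
0x1528B74C = 354989900.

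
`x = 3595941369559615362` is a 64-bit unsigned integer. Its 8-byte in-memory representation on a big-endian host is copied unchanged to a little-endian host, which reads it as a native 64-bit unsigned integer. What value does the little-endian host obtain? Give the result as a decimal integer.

9405692632444299057

3595941369559615362 in 64-bit hexadecimal is 0x31E7599F9DBB8782.
Stored big-endian, the bytes at ascending addresses are 31 E7 59 9F 9D BB 87 82.
Read back as little-endian, the first byte is least significant, giving 0x8287BB9D9F59E731.
0x8287BB9D9F59E731 = 9405692632444299057.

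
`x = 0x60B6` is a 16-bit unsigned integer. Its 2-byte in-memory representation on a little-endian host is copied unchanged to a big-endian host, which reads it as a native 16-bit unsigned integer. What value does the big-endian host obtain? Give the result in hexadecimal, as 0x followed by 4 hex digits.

Stored little-endian, the bytes at ascending addresses are B6 60.
Read back as big-endian, the last byte is least significant, giving 0xB660.

0xB660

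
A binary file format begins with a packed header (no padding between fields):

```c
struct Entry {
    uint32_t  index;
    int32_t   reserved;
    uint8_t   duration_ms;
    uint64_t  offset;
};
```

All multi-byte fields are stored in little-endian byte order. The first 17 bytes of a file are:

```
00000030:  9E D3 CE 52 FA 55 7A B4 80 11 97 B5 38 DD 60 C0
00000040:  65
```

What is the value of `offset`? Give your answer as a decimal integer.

`offset` follows `index` (4 B), `reserved` (4 B), `duration_ms` (1 B), so it starts at offset 4 + 4 + 1 = 9 and occupies 8 bytes.
Bytes at offsets 9..16: 11 97 B5 38 DD 60 C0 65.
In little-endian order the low byte comes first in memory.
Reassemble most-significant byte first: 65 C0 60 DD 38 B5 97 11 → 0x65C060DD38B59711.
0x65C060DD38B59711 = 7331966696614631185.

7331966696614631185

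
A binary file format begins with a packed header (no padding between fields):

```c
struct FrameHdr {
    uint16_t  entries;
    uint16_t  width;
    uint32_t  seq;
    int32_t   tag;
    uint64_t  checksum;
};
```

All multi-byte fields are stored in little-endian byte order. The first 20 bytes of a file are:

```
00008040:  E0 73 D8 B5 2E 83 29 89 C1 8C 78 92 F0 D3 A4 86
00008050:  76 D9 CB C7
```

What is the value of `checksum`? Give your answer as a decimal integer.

14396839736908239856

`checksum` follows `entries` (2 B), `width` (2 B), `seq` (4 B), `tag` (4 B), so it starts at offset 2 + 2 + 4 + 4 = 12 and occupies 8 bytes.
Bytes at offsets 12..19: F0 D3 A4 86 76 D9 CB C7.
Little-endian stores the least-significant byte at the lowest address.
Reassemble most-significant byte first: C7 CB D9 76 86 A4 D3 F0 → 0xC7CBD97686A4D3F0.
0xC7CBD97686A4D3F0 = 14396839736908239856.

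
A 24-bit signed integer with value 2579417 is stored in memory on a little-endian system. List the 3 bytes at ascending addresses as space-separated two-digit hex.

2579417 in hexadecimal, padded to 24 bits, is 0x275BD9.
Split into bytes (most-significant first): 27 5B D9.
Little-endian: lowest address holds the least-significant byte.
So at ascending addresses the bytes are D9 5B 27.

D9 5B 27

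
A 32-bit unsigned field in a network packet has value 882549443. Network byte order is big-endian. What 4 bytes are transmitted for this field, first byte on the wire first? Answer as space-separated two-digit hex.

882549443 in hexadecimal, padded to 32 bits, is 0x349AA2C3.
Split into bytes (most-significant first): 34 9A A2 C3.
Big-endian stores the most-significant byte at the lowest address.
So the memory order matches the most-significant-first order: 34 9A A2 C3.

34 9A A2 C3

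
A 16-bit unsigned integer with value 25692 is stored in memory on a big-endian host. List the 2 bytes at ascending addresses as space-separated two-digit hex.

25692 in hexadecimal, padded to 16 bits, is 0x645C.
Split into bytes (most-significant first): 64 5C.
Big-endian: lowest address holds the most-significant byte.
So the memory order matches the most-significant-first order: 64 5C.

64 5C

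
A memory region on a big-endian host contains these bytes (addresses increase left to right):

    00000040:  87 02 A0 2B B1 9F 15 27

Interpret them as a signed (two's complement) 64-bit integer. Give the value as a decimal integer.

Big-endian stores the most-significant byte at the lowest address.
The bytes are already most-significant first: 0x8702A02BB19F1527.
Top bit is set, so as a signed 64-bit value this is 0x8702A02BB19F1527 − 2^64 = -8718229819111828185.

-8718229819111828185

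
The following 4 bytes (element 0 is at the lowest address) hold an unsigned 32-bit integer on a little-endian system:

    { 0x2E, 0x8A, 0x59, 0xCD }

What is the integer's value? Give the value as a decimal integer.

In little-endian order the low byte comes first in memory.
Reassemble most-significant byte first: CD 59 8A 2E → 0xCD598A2E.
0xCD598A2E = 3445197358.

3445197358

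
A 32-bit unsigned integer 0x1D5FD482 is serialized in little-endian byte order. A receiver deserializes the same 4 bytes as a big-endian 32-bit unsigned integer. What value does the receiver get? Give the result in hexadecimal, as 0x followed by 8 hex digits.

Stored little-endian, the bytes at ascending addresses are 82 D4 5F 1D.
Read back as big-endian, the last byte is least significant, giving 0x82D45F1D.

0x82D45F1D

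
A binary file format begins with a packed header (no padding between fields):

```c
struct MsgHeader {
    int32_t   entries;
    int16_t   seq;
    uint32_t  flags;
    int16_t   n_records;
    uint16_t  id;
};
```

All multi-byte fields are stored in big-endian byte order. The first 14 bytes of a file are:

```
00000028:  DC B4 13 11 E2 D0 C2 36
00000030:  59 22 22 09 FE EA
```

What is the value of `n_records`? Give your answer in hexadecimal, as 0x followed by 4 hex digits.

`n_records` follows `entries` (4 B), `seq` (2 B), `flags` (4 B), so it starts at offset 4 + 2 + 4 = 10 and occupies 2 bytes.
Bytes at offsets 10..11: 22 09.
Big-endian: lowest address holds the most-significant byte.
The bytes are already most-significant first: 0x2209.

0x2209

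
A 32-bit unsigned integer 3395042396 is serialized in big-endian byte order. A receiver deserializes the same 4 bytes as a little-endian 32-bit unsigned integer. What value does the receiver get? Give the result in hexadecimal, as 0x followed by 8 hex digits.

0x5C3C5CCA

3395042396 in 32-bit hexadecimal is 0xCA5C3C5C.
Stored big-endian, the bytes at ascending addresses are CA 5C 3C 5C.
Read back as little-endian, the first byte is least significant, giving 0x5C3C5CCA.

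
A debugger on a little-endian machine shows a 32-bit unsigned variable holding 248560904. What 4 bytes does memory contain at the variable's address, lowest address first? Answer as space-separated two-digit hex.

08 BD D0 0E

248560904 in hexadecimal, padded to 32 bits, is 0x0ED0BD08.
Split into bytes (most-significant first): 0E D0 BD 08.
Little-endian: lowest address holds the least-significant byte.
So at ascending addresses the bytes are 08 BD D0 0E.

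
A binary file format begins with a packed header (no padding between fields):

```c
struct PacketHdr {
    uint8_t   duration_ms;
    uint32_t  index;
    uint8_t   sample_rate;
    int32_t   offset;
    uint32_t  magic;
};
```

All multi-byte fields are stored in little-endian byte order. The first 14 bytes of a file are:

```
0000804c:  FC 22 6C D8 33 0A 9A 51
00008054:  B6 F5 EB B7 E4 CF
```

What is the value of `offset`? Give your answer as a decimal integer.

`offset` follows `duration_ms` (1 B), `index` (4 B), `sample_rate` (1 B), so it starts at offset 1 + 4 + 1 = 6 and occupies 4 bytes.
Bytes at offsets 6..9: 9A 51 B6 F5.
Little-endian: lowest address holds the least-significant byte.
Reassemble most-significant byte first: F5 B6 51 9A → 0xF5B6519A.
Top bit is set, so as a signed 32-bit value this is 0xF5B6519A − 2^32 = -172600934.

-172600934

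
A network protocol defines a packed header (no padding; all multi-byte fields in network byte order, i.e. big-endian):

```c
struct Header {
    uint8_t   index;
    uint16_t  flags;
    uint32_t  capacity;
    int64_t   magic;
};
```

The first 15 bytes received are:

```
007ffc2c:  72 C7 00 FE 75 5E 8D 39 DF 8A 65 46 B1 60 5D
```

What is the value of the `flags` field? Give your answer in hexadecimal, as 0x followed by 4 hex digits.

0xC700

`flags` follows `index` (1 byte), so it starts at byte offset 1 and occupies 2 bytes.
Bytes at offsets 1..2: C7 00.
Big-endian: lowest address holds the most-significant byte.
The bytes are already most-significant first: 0xC700.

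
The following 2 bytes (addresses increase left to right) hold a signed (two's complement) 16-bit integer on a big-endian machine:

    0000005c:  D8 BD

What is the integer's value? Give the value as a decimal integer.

Big-endian: lowest address holds the most-significant byte.
The bytes are already most-significant first: 0xD8BD.
Top bit is set, so as a signed 16-bit value this is 0xD8BD − 2^16 = -10051.

-10051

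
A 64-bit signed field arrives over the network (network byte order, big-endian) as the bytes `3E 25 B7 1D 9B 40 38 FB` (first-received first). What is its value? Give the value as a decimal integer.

Big-endian: lowest address holds the most-significant byte.
The bytes are already most-significant first: 0x3E25B71D9B4038FB.
0x3E25B71D9B4038FB = 4478186742276438267.

4478186742276438267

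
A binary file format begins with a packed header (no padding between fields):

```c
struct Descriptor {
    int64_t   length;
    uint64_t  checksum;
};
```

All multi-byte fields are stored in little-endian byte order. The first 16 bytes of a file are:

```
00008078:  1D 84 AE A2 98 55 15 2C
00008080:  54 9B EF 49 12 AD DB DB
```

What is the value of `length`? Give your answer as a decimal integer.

`length` is the first field, at byte offset 0, occupying 8 bytes.
Bytes at offsets 0..7: 1D 84 AE A2 98 55 15 2C.
Little-endian: lowest address holds the least-significant byte.
Reassemble most-significant byte first: 2C 15 55 98 A2 AE 84 1D → 0x2C155598A2AE841D.
0x2C155598A2AE841D = 3176539226232488989.

3176539226232488989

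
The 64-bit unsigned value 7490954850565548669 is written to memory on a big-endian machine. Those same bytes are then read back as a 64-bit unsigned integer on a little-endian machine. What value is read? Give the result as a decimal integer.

9073190227861304679

7490954850565548669 in 64-bit hexadecimal is 0x67F537BF7072EA7D.
Stored big-endian, the bytes at ascending addresses are 67 F5 37 BF 70 72 EA 7D.
Read back as little-endian, the first byte is least significant, giving 0x7DEA7270BF37F567.
0x7DEA7270BF37F567 = 9073190227861304679.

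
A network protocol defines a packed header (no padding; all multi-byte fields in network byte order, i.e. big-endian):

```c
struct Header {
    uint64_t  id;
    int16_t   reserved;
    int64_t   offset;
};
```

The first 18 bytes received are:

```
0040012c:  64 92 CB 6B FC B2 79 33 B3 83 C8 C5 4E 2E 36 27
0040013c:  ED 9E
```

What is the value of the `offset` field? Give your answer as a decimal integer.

-3979688735327916642

`offset` follows `id` (8 B), `reserved` (2 B), so it starts at offset 8 + 2 = 10 and occupies 8 bytes.
Bytes at offsets 10..17: C8 C5 4E 2E 36 27 ED 9E.
Big-endian: lowest address holds the most-significant byte.
The bytes are already most-significant first: 0xC8C54E2E3627ED9E.
Top bit is set, so as a signed 64-bit value this is 0xC8C54E2E3627ED9E − 2^64 = -3979688735327916642.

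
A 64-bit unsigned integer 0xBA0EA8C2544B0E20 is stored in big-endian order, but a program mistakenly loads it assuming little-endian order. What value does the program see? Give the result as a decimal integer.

Stored big-endian, the bytes at ascending addresses are BA 0E A8 C2 54 4B 0E 20.
Read back as little-endian, the first byte is least significant, giving 0x200E4B54C2A80EBA.
0x200E4B54C2A80EBA = 2309866486302772922.

2309866486302772922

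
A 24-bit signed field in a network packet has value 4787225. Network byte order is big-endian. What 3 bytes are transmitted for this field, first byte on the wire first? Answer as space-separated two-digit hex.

49 0C 19

4787225 in hexadecimal, padded to 24 bits, is 0x490C19.
Split into bytes (most-significant first): 49 0C 19.
In big-endian order the high byte comes first in memory.
So the memory order matches the most-significant-first order: 49 0C 19.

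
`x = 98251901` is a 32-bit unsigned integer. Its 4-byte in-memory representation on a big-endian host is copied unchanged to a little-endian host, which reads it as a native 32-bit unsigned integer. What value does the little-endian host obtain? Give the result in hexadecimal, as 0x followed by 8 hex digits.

98251901 in 32-bit hexadecimal is 0x05DB347D.
Stored big-endian, the bytes at ascending addresses are 05 DB 34 7D.
Read back as little-endian, the first byte is least significant, giving 0x7D34DB05.

0x7D34DB05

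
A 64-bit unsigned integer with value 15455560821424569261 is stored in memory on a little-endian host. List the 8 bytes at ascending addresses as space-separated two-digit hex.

AD BB 74 15 AE 2E 7D D6

15455560821424569261 in hexadecimal, padded to 64 bits, is 0xD67D2EAE1574BBAD.
Split into bytes (most-significant first): D6 7D 2E AE 15 74 BB AD.
Little-endian: lowest address holds the least-significant byte.
So at ascending addresses the bytes are AD BB 74 15 AE 2E 7D D6.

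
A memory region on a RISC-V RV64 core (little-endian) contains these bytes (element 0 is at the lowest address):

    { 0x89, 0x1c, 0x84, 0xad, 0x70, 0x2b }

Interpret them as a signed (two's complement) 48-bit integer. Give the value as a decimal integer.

Little-endian stores the least-significant byte at the lowest address.
Reassemble most-significant byte first: 2B 70 AD 84 1C 89 → 0x2B70AD841C89.
0x2B70AD841C89 = 47762947447945.

47762947447945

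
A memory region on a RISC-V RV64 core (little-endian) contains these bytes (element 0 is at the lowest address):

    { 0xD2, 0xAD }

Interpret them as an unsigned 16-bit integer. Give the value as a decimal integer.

In little-endian order the low byte comes first in memory.
Reassemble most-significant byte first: AD D2 → 0xADD2.
0xADD2 = 44498.

44498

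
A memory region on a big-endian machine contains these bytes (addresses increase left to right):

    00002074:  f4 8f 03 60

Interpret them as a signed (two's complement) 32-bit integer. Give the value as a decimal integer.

In big-endian order the high byte comes first in memory.
The bytes are already most-significant first: 0xF48F0360.
Top bit is set, so as a signed 32-bit value this is 0xF48F0360 − 2^32 = -191954080.

-191954080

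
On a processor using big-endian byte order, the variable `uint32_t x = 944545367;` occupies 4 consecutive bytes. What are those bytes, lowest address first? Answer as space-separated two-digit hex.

38 4C 9E 57

944545367 in hexadecimal, padded to 32 bits, is 0x384C9E57.
Split into bytes (most-significant first): 38 4C 9E 57.
Big-endian: lowest address holds the most-significant byte.
So the memory order matches the most-significant-first order: 38 4C 9E 57.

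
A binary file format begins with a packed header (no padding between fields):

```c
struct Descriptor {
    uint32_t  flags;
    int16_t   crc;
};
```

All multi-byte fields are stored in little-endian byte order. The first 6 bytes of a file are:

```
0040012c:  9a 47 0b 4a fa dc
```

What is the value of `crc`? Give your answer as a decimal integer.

-8966

`crc` follows `flags` (4 bytes), so it starts at byte offset 4 and occupies 2 bytes.
Bytes at offsets 4..5: FA DC.
Little-endian stores the least-significant byte at the lowest address.
Reassemble most-significant byte first: DC FA → 0xDCFA.
Top bit is set, so as a signed 16-bit value this is 0xDCFA − 2^16 = -8966.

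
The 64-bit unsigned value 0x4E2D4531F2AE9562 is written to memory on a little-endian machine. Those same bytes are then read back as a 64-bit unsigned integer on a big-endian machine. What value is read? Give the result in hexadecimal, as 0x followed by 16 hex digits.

0x6295AEF231452D4E

Stored little-endian, the bytes at ascending addresses are 62 95 AE F2 31 45 2D 4E.
Read back as big-endian, the last byte is least significant, giving 0x6295AEF231452D4E.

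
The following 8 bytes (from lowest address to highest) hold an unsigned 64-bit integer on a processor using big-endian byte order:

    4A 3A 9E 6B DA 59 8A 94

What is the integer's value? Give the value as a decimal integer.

5348761693517875860

In big-endian order the high byte comes first in memory.
The bytes are already most-significant first: 0x4A3A9E6BDA598A94.
0x4A3A9E6BDA598A94 = 5348761693517875860.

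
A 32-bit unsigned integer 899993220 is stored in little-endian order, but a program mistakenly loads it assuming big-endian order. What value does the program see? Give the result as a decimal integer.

2228134965

899993220 in 32-bit hexadecimal is 0x35A4CE84.
Stored little-endian, the bytes at ascending addresses are 84 CE A4 35.
Read back as big-endian, the last byte is least significant, giving 0x84CEA435.
0x84CEA435 = 2228134965.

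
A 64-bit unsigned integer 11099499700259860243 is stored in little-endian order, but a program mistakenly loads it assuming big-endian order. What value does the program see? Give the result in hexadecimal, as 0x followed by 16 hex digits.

11099499700259860243 in 64-bit hexadecimal is 0x9A09582B728B2F13.
Stored little-endian, the bytes at ascending addresses are 13 2F 8B 72 2B 58 09 9A.
Read back as big-endian, the last byte is least significant, giving 0x132F8B722B58099A.

0x132F8B722B58099A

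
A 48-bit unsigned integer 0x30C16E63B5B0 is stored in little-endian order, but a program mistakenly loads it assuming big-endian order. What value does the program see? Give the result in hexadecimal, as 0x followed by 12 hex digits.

Stored little-endian, the bytes at ascending addresses are B0 B5 63 6E C1 30.
Read back as big-endian, the last byte is least significant, giving 0xB0B5636EC130.

0xB0B5636EC130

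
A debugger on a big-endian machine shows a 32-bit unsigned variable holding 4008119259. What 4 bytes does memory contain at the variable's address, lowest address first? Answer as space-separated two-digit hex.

4008119259 in hexadecimal, padded to 32 bits, is 0xEEE70BDB.
Split into bytes (most-significant first): EE E7 0B DB.
In big-endian order the high byte comes first in memory.
So the memory order matches the most-significant-first order: EE E7 0B DB.

EE E7 0B DB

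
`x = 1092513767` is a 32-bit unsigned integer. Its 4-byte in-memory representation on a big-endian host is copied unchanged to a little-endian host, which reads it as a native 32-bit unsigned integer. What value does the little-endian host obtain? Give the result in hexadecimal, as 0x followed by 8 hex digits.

1092513767 in 32-bit hexadecimal is 0x411E6FE7.
Stored big-endian, the bytes at ascending addresses are 41 1E 6F E7.
Read back as little-endian, the first byte is least significant, giving 0xE76F1E41.

0xE76F1E41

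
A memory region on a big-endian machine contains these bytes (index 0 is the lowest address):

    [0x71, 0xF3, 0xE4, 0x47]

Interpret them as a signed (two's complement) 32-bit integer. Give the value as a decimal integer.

Big-endian stores the most-significant byte at the lowest address.
The bytes are already most-significant first: 0x71F3E447.
0x71F3E447 = 1911809095.

1911809095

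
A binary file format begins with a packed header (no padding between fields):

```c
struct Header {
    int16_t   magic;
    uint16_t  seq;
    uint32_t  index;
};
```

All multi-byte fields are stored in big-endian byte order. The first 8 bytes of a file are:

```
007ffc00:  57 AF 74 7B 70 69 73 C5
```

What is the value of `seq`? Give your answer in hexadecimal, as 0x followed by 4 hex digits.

`seq` follows `magic` (2 bytes), so it starts at byte offset 2 and occupies 2 bytes.
Bytes at offsets 2..3: 74 7B.
Big-endian stores the most-significant byte at the lowest address.
The bytes are already most-significant first: 0x747B.

0x747B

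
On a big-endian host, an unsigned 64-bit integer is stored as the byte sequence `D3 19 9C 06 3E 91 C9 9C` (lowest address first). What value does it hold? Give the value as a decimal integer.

Big-endian stores the most-significant byte at the lowest address.
The bytes are already most-significant first: 0xD3199C063E91C99C.
0xD3199C063E91C99C = 15211360767054039452.

15211360767054039452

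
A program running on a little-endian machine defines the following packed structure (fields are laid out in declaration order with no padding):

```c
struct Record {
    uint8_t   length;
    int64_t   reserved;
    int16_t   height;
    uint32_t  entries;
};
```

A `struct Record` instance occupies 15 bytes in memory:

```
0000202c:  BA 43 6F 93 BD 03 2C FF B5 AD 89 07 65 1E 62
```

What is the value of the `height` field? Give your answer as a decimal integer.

`height` follows `length` (1 B), `reserved` (8 B), so it starts at offset 1 + 8 = 9 and occupies 2 bytes.
Bytes at offsets 9..10: AD 89.
Little-endian stores the least-significant byte at the lowest address.
Reassemble most-significant byte first: 89 AD → 0x89AD.
Top bit is set, so as a signed 16-bit value this is 0x89AD − 2^16 = -30291.

-30291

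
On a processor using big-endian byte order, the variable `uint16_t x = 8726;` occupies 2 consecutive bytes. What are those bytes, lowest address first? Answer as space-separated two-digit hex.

8726 in hexadecimal, padded to 16 bits, is 0x2216.
Split into bytes (most-significant first): 22 16.
In big-endian order the high byte comes first in memory.
So the memory order matches the most-significant-first order: 22 16.

22 16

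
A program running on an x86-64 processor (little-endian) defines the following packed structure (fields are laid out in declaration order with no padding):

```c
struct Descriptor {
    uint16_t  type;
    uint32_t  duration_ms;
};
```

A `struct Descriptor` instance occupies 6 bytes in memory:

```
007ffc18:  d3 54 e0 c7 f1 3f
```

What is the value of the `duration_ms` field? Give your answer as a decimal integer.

1072809952

`duration_ms` follows `type` (2 bytes), so it starts at byte offset 2 and occupies 4 bytes.
Bytes at offsets 2..5: E0 C7 F1 3F.
Little-endian: lowest address holds the least-significant byte.
Reassemble most-significant byte first: 3F F1 C7 E0 → 0x3FF1C7E0.
0x3FF1C7E0 = 1072809952.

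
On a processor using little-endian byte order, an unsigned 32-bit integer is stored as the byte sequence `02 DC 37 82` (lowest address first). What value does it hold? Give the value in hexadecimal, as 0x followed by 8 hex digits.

Little-endian stores the least-significant byte at the lowest address.
Reassemble most-significant byte first: 82 37 DC 02 → 0x8237DC02.

0x8237DC02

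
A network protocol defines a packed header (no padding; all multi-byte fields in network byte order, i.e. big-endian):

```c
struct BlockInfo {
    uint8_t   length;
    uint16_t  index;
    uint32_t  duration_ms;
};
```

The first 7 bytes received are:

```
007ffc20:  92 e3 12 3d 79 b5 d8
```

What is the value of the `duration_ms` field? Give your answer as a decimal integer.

1031386584

`duration_ms` follows `length` (1 B), `index` (2 B), so it starts at offset 1 + 2 = 3 and occupies 4 bytes.
Bytes at offsets 3..6: 3D 79 B5 D8.
Big-endian stores the most-significant byte at the lowest address.
The bytes are already most-significant first: 0x3D79B5D8.
0x3D79B5D8 = 1031386584.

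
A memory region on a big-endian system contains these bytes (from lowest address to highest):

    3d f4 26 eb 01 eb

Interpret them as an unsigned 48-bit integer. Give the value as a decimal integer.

In big-endian order the high byte comes first in memory.
The bytes are already most-significant first: 0x3DF426EB01EB.
0x3DF426EB01EB = 68118834250219.

68118834250219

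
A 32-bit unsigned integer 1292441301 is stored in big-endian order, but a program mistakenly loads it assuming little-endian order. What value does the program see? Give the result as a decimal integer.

1292441301 in 32-bit hexadecimal is 0x4D0916D5.
Stored big-endian, the bytes at ascending addresses are 4D 09 16 D5.
Read back as little-endian, the first byte is least significant, giving 0xD516094D.
0xD516094D = 3574991181.

3574991181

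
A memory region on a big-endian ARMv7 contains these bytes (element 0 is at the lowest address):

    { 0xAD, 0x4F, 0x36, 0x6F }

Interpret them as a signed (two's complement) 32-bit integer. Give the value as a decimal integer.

Big-endian stores the most-significant byte at the lowest address.
The bytes are already most-significant first: 0xAD4F366F.
Top bit is set, so as a signed 32-bit value this is 0xAD4F366F − 2^32 = -1387317649.

-1387317649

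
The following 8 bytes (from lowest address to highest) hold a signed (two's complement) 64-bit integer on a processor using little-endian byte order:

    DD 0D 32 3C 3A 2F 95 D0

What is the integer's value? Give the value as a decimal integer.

In little-endian order the low byte comes first in memory.
Reassemble most-significant byte first: D0 95 2F 3A 3C 32 0D DD → 0xD0952F3A3C320DDD.
Top bit is set, so as a signed 64-bit value this is 0xD0952F3A3C320DDD − 2^64 = -3416772815126131235.

-3416772815126131235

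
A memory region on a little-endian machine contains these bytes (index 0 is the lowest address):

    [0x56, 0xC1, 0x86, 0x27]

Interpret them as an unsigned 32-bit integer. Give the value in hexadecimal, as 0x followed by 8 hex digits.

Little-endian: lowest address holds the least-significant byte.
Reassemble most-significant byte first: 27 86 C1 56 → 0x2786C156.

0x2786C156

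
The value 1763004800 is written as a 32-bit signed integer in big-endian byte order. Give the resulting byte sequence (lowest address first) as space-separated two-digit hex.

1763004800 in hexadecimal, padded to 32 bits, is 0x69155180.
Split into bytes (most-significant first): 69 15 51 80.
In big-endian order the high byte comes first in memory.
So the memory order matches the most-significant-first order: 69 15 51 80.

69 15 51 80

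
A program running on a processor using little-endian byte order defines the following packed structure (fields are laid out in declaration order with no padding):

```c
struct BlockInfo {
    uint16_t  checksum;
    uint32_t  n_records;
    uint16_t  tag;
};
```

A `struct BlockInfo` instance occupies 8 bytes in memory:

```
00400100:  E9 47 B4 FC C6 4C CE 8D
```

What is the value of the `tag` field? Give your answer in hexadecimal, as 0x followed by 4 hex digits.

0x8DCE

`tag` follows `checksum` (2 B), `n_records` (4 B), so it starts at offset 2 + 4 = 6 and occupies 2 bytes.
Bytes at offsets 6..7: CE 8D.
Little-endian stores the least-significant byte at the lowest address.
Reassemble most-significant byte first: 8D CE → 0x8DCE.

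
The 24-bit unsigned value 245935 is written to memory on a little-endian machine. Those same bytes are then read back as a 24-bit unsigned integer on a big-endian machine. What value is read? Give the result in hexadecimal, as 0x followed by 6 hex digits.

0xAFC003

245935 in 24-bit hexadecimal is 0x03C0AF.
Stored little-endian, the bytes at ascending addresses are AF C0 03.
Read back as big-endian, the last byte is least significant, giving 0xAFC003.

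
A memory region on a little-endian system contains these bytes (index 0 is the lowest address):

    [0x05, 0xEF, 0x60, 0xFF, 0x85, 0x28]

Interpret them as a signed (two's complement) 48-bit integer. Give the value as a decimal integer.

Little-endian: lowest address holds the least-significant byte.
Reassemble most-significant byte first: 28 85 FF 60 EF 05 → 0x2885FF60EF05.
0x2885FF60EF05 = 44555980304133.

44555980304133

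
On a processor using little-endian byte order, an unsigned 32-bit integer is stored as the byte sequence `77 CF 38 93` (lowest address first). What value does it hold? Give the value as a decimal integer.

Little-endian stores the least-significant byte at the lowest address.
Reassemble most-significant byte first: 93 38 CF 77 → 0x9338CF77.
0x9338CF77 = 2469973879.

2469973879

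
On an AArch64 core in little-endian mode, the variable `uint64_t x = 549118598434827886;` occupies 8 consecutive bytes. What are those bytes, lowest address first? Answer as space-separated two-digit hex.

549118598434827886 in hexadecimal, padded to 64 bits, is 0x079EDC74B744AE6E.
Split into bytes (most-significant first): 07 9E DC 74 B7 44 AE 6E.
Little-endian stores the least-significant byte at the lowest address.
So at ascending addresses the bytes are 6E AE 44 B7 74 DC 9E 07.

6E AE 44 B7 74 DC 9E 07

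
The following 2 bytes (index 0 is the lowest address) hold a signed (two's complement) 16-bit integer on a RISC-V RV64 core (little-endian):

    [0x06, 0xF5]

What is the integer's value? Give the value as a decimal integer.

-2810

Little-endian: lowest address holds the least-significant byte.
Reassemble most-significant byte first: F5 06 → 0xF506.
Top bit is set, so as a signed 16-bit value this is 0xF506 − 2^16 = -2810.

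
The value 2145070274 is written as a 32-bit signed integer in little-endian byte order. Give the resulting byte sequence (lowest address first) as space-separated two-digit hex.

2145070274 in hexadecimal, padded to 32 bits, is 0x7FDB2CC2.
Split into bytes (most-significant first): 7F DB 2C C2.
Little-endian stores the least-significant byte at the lowest address.
So at ascending addresses the bytes are C2 2C DB 7F.

C2 2C DB 7F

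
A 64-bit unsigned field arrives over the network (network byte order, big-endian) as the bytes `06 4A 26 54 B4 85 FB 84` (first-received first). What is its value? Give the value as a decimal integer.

Big-endian stores the most-significant byte at the lowest address.
The bytes are already most-significant first: 0x064A2654B485FB84.
0x064A2654B485FB84 = 453216857751944068.

453216857751944068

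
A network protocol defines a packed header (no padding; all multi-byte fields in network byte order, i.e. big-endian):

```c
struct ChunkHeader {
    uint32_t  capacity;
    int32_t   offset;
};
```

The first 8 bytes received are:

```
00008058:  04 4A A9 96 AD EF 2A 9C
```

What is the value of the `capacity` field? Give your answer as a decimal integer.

72001942

`capacity` is the first field, at byte offset 0, occupying 4 bytes.
Bytes at offsets 0..3: 04 4A A9 96.
In big-endian order the high byte comes first in memory.
The bytes are already most-significant first: 0x044AA996.
0x044AA996 = 72001942.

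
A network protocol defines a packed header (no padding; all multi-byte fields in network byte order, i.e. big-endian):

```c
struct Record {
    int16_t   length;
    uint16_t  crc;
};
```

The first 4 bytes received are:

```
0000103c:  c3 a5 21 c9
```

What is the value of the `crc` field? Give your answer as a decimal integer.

`crc` follows `length` (2 bytes), so it starts at byte offset 2 and occupies 2 bytes.
Bytes at offsets 2..3: 21 C9.
Big-endian: lowest address holds the most-significant byte.
The bytes are already most-significant first: 0x21C9.
0x21C9 = 8649.

8649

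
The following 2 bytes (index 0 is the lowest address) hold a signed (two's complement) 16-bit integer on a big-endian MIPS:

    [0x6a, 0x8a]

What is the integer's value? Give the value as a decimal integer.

27274

Big-endian stores the most-significant byte at the lowest address.
The bytes are already most-significant first: 0x6A8A.
0x6A8A = 27274.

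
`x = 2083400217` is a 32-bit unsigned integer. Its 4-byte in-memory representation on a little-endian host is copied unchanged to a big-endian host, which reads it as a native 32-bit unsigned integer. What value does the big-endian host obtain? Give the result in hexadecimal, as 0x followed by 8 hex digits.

0x192A2E7C

2083400217 in 32-bit hexadecimal is 0x7C2E2A19.
Stored little-endian, the bytes at ascending addresses are 19 2A 2E 7C.
Read back as big-endian, the last byte is least significant, giving 0x192A2E7C.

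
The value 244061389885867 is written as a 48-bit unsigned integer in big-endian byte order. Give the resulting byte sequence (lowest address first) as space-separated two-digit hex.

244061389885867 in hexadecimal, padded to 48 bits, is 0xDDF8F87291AB.
Split into bytes (most-significant first): DD F8 F8 72 91 AB.
Big-endian stores the most-significant byte at the lowest address.
So the memory order matches the most-significant-first order: DD F8 F8 72 91 AB.

DD F8 F8 72 91 AB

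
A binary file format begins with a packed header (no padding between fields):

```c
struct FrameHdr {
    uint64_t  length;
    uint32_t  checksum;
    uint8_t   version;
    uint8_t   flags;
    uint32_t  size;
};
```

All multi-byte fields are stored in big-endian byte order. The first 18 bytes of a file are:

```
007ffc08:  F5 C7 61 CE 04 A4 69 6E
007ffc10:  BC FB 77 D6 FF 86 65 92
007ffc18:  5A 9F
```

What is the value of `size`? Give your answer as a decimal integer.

1704090271

`size` follows `length` (8 B), `checksum` (4 B), `version` (1 B), `flags` (1 B), so it starts at offset 8 + 4 + 1 + 1 = 14 and occupies 4 bytes.
Bytes at offsets 14..17: 65 92 5A 9F.
Big-endian: lowest address holds the most-significant byte.
The bytes are already most-significant first: 0x65925A9F.
0x65925A9F = 1704090271.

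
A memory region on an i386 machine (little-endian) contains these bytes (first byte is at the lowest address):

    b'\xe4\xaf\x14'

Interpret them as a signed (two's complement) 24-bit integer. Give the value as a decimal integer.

1355748

In little-endian order the low byte comes first in memory.
Reassemble most-significant byte first: 14 AF E4 → 0x14AFE4.
0x14AFE4 = 1355748.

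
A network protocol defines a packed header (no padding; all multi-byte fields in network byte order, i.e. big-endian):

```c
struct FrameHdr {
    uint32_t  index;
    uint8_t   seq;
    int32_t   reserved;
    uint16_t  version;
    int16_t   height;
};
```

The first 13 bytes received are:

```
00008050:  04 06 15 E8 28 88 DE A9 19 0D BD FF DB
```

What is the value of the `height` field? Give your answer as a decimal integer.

-37

`height` follows `index` (4 B), `seq` (1 B), `reserved` (4 B), `version` (2 B), so it starts at offset 4 + 1 + 4 + 2 = 11 and occupies 2 bytes.
Bytes at offsets 11..12: FF DB.
Big-endian stores the most-significant byte at the lowest address.
The bytes are already most-significant first: 0xFFDB.
Top bit is set, so as a signed 16-bit value this is 0xFFDB − 2^16 = -37.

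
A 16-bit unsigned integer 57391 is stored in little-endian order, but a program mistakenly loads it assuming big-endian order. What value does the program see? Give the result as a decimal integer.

12256

57391 in 16-bit hexadecimal is 0xE02F.
Stored little-endian, the bytes at ascending addresses are 2F E0.
Read back as big-endian, the last byte is least significant, giving 0x2FE0.
0x2FE0 = 12256.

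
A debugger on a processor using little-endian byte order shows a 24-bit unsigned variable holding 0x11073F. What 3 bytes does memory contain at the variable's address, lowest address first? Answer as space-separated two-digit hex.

Split into bytes (most-significant first): 11 07 3F.
Little-endian stores the least-significant byte at the lowest address.
So at ascending addresses the bytes are 3F 07 11.

3F 07 11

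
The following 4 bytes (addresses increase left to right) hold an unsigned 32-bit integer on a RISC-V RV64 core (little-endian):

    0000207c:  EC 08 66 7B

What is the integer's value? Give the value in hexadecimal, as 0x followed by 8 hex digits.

Little-endian: lowest address holds the least-significant byte.
Reassemble most-significant byte first: 7B 66 08 EC → 0x7B6608EC.

0x7B6608EC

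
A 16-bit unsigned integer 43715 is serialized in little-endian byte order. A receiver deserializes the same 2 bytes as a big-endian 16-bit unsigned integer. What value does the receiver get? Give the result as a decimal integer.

43715 in 16-bit hexadecimal is 0xAAC3.
Stored little-endian, the bytes at ascending addresses are C3 AA.
Read back as big-endian, the last byte is least significant, giving 0xC3AA.
0xC3AA = 50090.

50090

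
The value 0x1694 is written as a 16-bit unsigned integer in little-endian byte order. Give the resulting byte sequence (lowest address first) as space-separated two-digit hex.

94 16

Split into bytes (most-significant first): 16 94.
Little-endian stores the least-significant byte at the lowest address.
So at ascending addresses the bytes are 94 16.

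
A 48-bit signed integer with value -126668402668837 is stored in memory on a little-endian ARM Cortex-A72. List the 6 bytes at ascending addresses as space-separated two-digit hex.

Two's complement of -126668402668837 in 48 bits: 126668402668837 = 0x733449253525; invert → 0x8CCBB6DACADA; add 1 → 0x8CCBB6DACADB.
Split into bytes (most-significant first): 8C CB B6 DA CA DB.
In little-endian order the low byte comes first in memory.
So at ascending addresses the bytes are DB CA DA B6 CB 8C.

DB CA DA B6 CB 8C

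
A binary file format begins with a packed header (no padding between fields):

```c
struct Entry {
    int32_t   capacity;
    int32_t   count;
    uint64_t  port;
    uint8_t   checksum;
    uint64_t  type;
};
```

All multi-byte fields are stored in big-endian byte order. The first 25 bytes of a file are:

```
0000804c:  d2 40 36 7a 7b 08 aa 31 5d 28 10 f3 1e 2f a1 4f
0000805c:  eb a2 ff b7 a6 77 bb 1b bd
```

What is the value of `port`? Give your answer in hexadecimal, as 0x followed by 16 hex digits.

`port` follows `capacity` (4 B), `count` (4 B), so it starts at offset 4 + 4 = 8 and occupies 8 bytes.
Bytes at offsets 8..15: 5D 28 10 F3 1E 2F A1 4F.
In big-endian order the high byte comes first in memory.
The bytes are already most-significant first: 0x5D2810F31E2FA14F.

0x5D2810F31E2FA14F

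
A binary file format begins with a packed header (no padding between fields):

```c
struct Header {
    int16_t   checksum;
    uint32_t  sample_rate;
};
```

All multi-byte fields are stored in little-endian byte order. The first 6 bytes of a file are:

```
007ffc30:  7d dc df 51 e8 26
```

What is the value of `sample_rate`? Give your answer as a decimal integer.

652759519

`sample_rate` follows `checksum` (2 bytes), so it starts at byte offset 2 and occupies 4 bytes.
Bytes at offsets 2..5: DF 51 E8 26.
Little-endian stores the least-significant byte at the lowest address.
Reassemble most-significant byte first: 26 E8 51 DF → 0x26E851DF.
0x26E851DF = 652759519.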